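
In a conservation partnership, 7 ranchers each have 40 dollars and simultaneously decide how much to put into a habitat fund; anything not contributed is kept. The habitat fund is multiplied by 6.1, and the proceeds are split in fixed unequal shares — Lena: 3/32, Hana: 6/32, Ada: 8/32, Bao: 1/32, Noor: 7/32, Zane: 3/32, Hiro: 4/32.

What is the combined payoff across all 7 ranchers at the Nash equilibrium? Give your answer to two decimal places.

892.00 dollars

Player j's private return per contributed unit is 6.1 × (j's share). Contributing is weakly dominant for j when that share is at least 1/6.1 = 0.1639, and contributing 0 is dominant otherwise.
Hana, Ada and Noor are above the threshold, contributing 40 each; the remaining 4 contribute 0. Total contributed: 120.
The habitat fund pays out 6.1 × 120 = 732.00 in total (split across the unequal shares, but the aggregate is all that matters for the group sum).
The 4 free-riders keep 40 each, adding 160. Group total = 160 + 732.00 = 892.00.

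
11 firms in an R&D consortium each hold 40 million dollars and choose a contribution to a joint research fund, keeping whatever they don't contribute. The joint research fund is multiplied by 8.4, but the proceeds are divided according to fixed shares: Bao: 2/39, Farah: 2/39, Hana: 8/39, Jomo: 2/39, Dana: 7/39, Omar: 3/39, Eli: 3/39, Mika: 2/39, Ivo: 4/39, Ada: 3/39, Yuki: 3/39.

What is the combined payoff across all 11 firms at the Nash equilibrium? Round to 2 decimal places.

1032.00 million dollars

For player j, contributing a unit is worthwhile iff 8.4 × (j's share) ≥ 1, i.e. iff j's share is at least 0.1190.
Hana and Dana clear that bar, contributing 40 each; the remaining 9 contribute 0. Total contributed: 80.
The joint research fund pays out 8.4 × 80 = 672.00 in total (split across the unequal shares, but the aggregate is all that matters for the group sum).
The 9 free-riders keep 40 each, adding 360. Group total = 360 + 672.00 = 1032.00.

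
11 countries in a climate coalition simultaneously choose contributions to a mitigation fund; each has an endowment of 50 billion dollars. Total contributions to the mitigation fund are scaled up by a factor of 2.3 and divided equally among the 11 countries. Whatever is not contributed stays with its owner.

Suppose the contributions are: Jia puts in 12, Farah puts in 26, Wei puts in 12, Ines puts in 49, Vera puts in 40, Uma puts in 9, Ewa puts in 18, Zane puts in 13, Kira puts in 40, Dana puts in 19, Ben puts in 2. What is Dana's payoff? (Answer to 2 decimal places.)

Total contributed: 12 + 26 + 12 + 49 + 40 + 9 + 18 + 13 + 40 + 19 + 2 = 240.
Each receives 2.3 × 240 / 11 = 50.18 from the mitigation fund.
Dana keeps 50 − 19 = 31, so Dana's payoff is 31 + 50.18 = 81.18.

81.18 billion dollars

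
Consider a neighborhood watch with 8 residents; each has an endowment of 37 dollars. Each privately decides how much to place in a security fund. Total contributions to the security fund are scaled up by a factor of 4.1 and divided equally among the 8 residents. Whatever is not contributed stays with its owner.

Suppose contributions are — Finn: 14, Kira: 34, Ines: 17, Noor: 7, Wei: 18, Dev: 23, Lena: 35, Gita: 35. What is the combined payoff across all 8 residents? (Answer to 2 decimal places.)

Total contributed: 14 + 34 + 17 + 7 + 18 + 23 + 35 + 35 = 183; total kept: 8 × 37 − 183 = 113.
The security fund pays out 4.1 × 183 = 750.30 in aggregate.
Group total = 113 + 750.30 = 863.30.

863.30 dollars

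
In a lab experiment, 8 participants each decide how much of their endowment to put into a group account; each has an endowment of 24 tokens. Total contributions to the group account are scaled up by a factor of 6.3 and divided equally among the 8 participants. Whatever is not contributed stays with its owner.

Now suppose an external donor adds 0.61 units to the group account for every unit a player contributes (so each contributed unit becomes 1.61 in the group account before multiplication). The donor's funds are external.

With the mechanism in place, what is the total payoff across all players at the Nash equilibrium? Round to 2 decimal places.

Under the mechanism each unit contributed yields 6.3 × 1.61 / 8 = 1.2679 back to its contributor per unit of net cost, which exceeds 1, making full contribution the dominant choice for everyone.
At the Nash equilibrium everyone contributes 24. Group total payoff = 6.3 × 1.61 × 192 = 1947.46.

1947.46 tokens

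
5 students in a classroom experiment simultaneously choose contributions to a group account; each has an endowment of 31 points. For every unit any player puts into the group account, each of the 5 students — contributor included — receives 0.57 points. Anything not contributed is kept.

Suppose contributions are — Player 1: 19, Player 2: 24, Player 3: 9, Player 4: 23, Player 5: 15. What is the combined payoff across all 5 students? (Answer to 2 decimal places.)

321.50 points

Total contributed: 19 + 24 + 9 + 23 + 15 = 90; total kept: 5 × 31 − 90 = 65.
The group account pays out 0.57 × 5 × 90 = 256.50 in aggregate.
Group total = 65 + 256.50 = 321.50.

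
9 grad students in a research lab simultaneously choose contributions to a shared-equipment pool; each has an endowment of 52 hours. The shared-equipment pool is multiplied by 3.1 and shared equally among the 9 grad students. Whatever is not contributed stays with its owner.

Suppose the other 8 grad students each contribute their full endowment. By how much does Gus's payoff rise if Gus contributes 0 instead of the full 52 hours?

34.09 hours

Switching from a contribution of 52 to 0 lets Gus keep an extra 52 hours, but lowers the shared-equipment pool by 52, which costs Gus their own share of that drop: 3.1/9 × 52 = 17.91.
Net gain = 52 − 17.91 = 34.09. The private return per contributed unit (0.3444) is below 1, so free-riding is indeed the best response regardless of what the others do.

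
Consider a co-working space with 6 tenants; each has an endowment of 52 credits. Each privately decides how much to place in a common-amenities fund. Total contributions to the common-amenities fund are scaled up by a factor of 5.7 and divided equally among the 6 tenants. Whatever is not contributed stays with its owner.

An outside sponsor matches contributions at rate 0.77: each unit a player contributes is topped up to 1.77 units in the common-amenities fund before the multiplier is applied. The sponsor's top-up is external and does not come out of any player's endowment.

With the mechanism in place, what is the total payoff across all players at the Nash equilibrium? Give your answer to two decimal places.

With the mechanism, a contributed unit returns 5.7 × 1.77 / 6 = 1.6815 per unit of net cost to the contributor — now above 1 — so contributing fully is weakly dominant for every player.
So the Nash equilibrium is full contribution by all 6; the group earns 5.7 × 1.77 × 312 = 3147.77.

3147.77 credits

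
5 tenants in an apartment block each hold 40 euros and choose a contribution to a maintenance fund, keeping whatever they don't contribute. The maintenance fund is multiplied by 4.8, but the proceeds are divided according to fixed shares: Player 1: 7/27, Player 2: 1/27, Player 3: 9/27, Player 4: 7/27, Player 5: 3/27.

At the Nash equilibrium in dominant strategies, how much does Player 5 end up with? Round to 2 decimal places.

A player with share s gets back 4.8·s per unit contributed, so full contribution is dominant for anyone with s > 1/4.8 = 0.2083 and zero contribution is dominant for anyone below.
Player 1, Player 3 and Player 4 are above the threshold, contributing 40 each; the remaining 2 contribute 0. Total contributed: 120.
Player 5 keeps 40 and receives 4.8 × 120 × 3/27 = 64.00 from the maintenance fund, for a payoff of 104.00.

104.00 euros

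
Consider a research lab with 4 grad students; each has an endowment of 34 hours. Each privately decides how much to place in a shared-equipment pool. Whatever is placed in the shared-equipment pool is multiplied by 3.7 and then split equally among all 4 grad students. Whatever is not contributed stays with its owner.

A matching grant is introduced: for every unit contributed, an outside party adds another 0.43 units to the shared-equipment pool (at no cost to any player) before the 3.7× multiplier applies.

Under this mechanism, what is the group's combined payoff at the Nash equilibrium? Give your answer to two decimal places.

Under the mechanism each unit contributed yields 3.7 × 1.43 / 4 = 1.3228 back to its contributor per unit of net cost, which exceeds 1, making full contribution the dominant choice for everyone.
So the Nash equilibrium is full contribution by all 4; the group earns 3.7 × 1.43 × 136 = 719.58.

719.58 hours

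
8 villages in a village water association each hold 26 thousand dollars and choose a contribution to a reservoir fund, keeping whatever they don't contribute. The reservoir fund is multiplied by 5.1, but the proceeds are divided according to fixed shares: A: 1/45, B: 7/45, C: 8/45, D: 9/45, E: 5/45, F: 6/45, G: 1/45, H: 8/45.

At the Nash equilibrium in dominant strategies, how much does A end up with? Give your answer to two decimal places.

Player j's private return per contributed unit is 5.1 × (j's share). Contributing is weakly dominant for j when that share is at least 1/5.1 = 0.1961, and contributing 0 is dominant otherwise.
The only share above 0.1961 is D's 9/45, contributing 26; the remaining 7 contribute 0. Total contributed: 26.
A keeps 26 and receives 5.1 × 26 × 1/45 = 2.95 from the reservoir fund, for a payoff of 28.95.

28.95 thousand dollars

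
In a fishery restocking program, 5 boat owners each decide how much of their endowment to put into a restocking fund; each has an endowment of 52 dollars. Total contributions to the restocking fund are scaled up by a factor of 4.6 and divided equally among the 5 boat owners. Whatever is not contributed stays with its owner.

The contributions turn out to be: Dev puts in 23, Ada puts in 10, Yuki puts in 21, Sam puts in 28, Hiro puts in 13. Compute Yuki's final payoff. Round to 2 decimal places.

118.40 dollars

Total contributed: 23 + 10 + 21 + 28 + 13 = 95.
Each receives 4.6 × 95 / 5 = 87.40 from the restocking fund.
Yuki keeps 52 − 21 = 31, so Yuki's payoff is 31 + 87.40 = 118.40.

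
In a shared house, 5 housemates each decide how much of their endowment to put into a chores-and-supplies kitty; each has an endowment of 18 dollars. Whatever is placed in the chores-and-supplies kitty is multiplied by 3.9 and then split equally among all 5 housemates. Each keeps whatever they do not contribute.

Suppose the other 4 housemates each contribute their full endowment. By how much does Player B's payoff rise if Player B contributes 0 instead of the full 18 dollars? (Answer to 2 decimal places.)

3.96 dollars

Switching from a contribution of 18 to 0 lets Player B keep an extra 18 dollars, but lowers the chores-and-supplies kitty by 18, which costs Player B their own share of that drop: 3.9/5 × 18 = 14.04.
Net gain = 18 − 14.04 = 3.96. The private return per contributed unit (0.7800) is below 1, so free-riding is indeed the best response regardless of what the others do.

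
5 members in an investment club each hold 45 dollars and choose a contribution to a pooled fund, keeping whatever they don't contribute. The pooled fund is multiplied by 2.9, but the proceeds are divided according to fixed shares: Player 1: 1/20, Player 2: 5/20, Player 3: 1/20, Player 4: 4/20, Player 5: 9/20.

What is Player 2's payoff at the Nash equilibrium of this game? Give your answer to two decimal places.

77.63 dollars

A player with share s gets back 2.9·s per unit contributed, so full contribution is dominant for anyone with s > 1/2.9 = 0.3448 and zero contribution is dominant for anyone below.
Only Player 5 (9/20) clears that bar, contributing 45; the remaining 4 contribute 0. Total contributed: 45.
Player 2 keeps 45 and receives 2.9 × 45 × 5/20 = 32.63 from the pooled fund, for a payoff of 77.63.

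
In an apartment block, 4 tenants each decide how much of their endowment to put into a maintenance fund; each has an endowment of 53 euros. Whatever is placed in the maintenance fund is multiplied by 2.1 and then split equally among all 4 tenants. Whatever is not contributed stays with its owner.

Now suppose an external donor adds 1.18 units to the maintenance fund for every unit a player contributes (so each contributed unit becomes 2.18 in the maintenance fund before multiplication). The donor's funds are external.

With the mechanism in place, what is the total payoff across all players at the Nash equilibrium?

The effective private return per unit is now 2.1 × 2.18 / 4 = 1.1445 > 1, so every player's dominant strategy flips to full contribution.
So the Nash equilibrium is full contribution by all 4; the group earns 2.1 × 2.18 × 212 = 970.54.

970.54 euros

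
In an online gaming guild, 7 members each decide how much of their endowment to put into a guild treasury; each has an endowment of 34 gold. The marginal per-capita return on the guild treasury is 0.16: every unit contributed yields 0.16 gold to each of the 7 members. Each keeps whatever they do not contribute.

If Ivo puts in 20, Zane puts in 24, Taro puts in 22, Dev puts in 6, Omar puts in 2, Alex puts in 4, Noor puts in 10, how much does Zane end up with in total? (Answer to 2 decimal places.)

24.08 gold

Total contributed: 20 + 24 + 22 + 6 + 2 + 4 + 10 = 88.
Each receives 0.16 × 88 = 14.08 from the guild treasury.
Zane keeps 34 − 24 = 10, so Zane's payoff is 10 + 14.08 = 24.08.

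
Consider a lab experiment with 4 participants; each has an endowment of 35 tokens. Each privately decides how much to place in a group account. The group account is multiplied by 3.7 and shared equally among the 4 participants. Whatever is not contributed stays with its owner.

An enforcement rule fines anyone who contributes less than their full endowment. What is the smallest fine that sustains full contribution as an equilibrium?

2.63 tokens

Given the others contribute fully, the best deviation is to contribute 0 (any partial contribution still incurs the fine and gives up units whose private return 0.9250 is below 1).
Deviating from 35 to 0 saves 35 tokens but forfeits the deviator's share of the drop in the group account: 3.7/4 × 35 = 32.37.
So the deviation gain is 35 − 32.37 = 2.63, and the fine must be at least 2.63 tokens to wipe it out.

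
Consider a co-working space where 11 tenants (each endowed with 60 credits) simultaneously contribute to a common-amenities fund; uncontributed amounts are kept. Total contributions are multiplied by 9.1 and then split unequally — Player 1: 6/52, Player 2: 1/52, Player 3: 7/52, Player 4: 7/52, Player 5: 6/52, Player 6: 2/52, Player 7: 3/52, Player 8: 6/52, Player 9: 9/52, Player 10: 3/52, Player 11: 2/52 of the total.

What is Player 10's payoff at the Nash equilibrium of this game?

For player j, contributing a unit is worthwhile iff 9.1 × (j's share) ≥ 1, i.e. iff j's share is at least 0.1099.
Player 1, Player 3, Player 4, Player 5, Player 8 and Player 9 are above the threshold, contributing 60 each; the remaining 5 contribute 0. Total contributed: 360.
Player 10 keeps 60 and receives 9.1 × 360 × 3/52 = 189.00 from the common-amenities fund, for a payoff of 249.00.

249.00 credits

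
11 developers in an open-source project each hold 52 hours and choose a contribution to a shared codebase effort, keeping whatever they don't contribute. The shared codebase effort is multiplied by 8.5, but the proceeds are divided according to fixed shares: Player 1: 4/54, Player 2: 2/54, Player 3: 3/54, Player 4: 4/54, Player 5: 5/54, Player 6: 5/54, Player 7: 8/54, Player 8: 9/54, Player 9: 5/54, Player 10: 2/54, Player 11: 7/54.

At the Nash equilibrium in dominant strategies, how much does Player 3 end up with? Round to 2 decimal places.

For player j, contributing a unit is worthwhile iff 8.5 × (j's share) ≥ 1, i.e. iff j's share is at least 0.1176.
Player 7, Player 8 and Player 11 are above the threshold, contributing 52 each; the remaining 8 contribute 0. Total contributed: 156.
Player 3 keeps 52 and receives 8.5 × 156 × 3/54 = 73.67 from the shared codebase effort, for a payoff of 125.67.

125.67 hours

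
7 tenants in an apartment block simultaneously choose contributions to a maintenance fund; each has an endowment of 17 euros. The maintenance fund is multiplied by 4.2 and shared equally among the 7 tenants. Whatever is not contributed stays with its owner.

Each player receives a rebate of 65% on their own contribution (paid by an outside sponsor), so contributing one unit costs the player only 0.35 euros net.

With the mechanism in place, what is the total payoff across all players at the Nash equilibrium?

577.15 euros

With the mechanism, a contributed unit returns (4.2/7) / 0.35 = 1.7143 per unit of net cost to the contributor — now above 1 — so contributing fully is weakly dominant for every player.
At the Nash equilibrium everyone contributes 17. Group total payoff = 7 × (17 × 0.65 + 4.2 × 17) = 577.15.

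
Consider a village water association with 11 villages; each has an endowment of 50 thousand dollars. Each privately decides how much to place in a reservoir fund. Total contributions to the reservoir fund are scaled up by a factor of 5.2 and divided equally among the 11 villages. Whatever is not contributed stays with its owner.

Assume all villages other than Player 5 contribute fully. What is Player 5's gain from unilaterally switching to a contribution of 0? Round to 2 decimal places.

Switching from a contribution of 50 to 0 lets Player 5 keep an extra 50 thousand dollars, but lowers the reservoir fund by 50, which costs Player 5 their own share of that drop: 5.2/11 × 50 = 23.64.
Net gain = 50 − 23.64 = 26.36. The private return per contributed unit (0.4727) is below 1, so free-riding is indeed the best response regardless of what the others do.

26.36 thousand dollars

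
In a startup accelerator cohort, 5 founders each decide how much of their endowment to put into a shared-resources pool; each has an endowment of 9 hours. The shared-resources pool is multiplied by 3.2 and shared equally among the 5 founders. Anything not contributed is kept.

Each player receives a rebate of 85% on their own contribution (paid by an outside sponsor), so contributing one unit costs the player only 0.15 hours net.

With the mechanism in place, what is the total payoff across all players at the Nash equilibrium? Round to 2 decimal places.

182.25 hours

Under the mechanism each unit contributed yields (3.2/5) / 0.15 = 4.2667 back to its contributor per unit of net cost, which exceeds 1, making full contribution the dominant choice for everyone.
So the Nash equilibrium is full contribution by all 5; the group earns 5 × (9 × 0.85 + 3.2 × 9) = 182.25.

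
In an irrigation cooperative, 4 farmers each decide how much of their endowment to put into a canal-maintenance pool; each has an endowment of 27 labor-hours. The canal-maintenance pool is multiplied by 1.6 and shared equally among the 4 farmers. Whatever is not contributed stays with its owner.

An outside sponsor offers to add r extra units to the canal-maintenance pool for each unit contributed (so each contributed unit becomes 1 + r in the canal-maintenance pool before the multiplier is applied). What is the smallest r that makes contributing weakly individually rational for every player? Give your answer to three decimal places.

With matching at rate r, one contributed unit becomes (1 + r) in the canal-maintenance pool and returns 1.6 × (1 + r) / 4 to the contributor.
Setting this equal to 1: 1 + r = 4/1.6 = 2.5000.
So the minimum matching rate is r = 2.5000 − 1 = 1.500.

1.500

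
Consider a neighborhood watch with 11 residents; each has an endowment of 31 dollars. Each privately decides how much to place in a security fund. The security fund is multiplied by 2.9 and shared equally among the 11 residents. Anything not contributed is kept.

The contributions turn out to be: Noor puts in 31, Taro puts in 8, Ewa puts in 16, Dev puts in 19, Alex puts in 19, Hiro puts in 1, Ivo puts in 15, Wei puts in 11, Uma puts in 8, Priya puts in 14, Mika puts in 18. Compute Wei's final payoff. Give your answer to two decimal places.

Total contributed: 31 + 8 + 16 + 19 + 19 + 1 + 15 + 11 + 8 + 14 + 18 = 160.
Each receives 2.9 × 160 / 11 = 42.18 from the security fund.
Wei keeps 31 − 11 = 20, so Wei's payoff is 20 + 42.18 = 62.18.

62.18 dollars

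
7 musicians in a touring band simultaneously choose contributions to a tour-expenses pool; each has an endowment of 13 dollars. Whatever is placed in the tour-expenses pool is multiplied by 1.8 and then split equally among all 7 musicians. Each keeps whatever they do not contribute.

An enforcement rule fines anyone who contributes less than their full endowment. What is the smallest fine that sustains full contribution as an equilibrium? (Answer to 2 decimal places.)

9.66 dollars

Given the others contribute fully, the best deviation is to contribute 0 (any partial contribution still incurs the fine and gives up units whose private return 0.2571 is below 1).
Deviating from 13 to 0 saves 13 dollars but forfeits the deviator's share of the drop in the tour-expenses pool: 1.8/7 × 13 = 3.34.
So the deviation gain is 13 − 3.34 = 9.66, and the fine must be at least 9.66 dollars to wipe it out.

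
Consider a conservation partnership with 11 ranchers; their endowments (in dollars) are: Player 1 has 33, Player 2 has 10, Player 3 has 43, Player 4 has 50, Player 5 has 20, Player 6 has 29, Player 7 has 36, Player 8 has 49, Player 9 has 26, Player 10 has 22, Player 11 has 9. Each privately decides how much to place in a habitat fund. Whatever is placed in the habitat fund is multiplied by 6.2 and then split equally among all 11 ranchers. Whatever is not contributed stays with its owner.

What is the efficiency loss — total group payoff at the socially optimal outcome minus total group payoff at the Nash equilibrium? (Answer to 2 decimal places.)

1700.40 dollars

The private return per contributed unit is 6.2/11 = 0.5636 < 1 for every player regardless of endowment, so the Nash equilibrium is zero contribution and the group total is Σ E_j = 33 + 10 + 43 + 50 + 20 + 29 + 36 + 49 + 26 + 22 + 9 = 327.
Each contributed unit returns 6.200 to the group, so the social optimum is full contribution by everyone: group total = 6.200 × 327 = 2027.40.
Efficiency loss = (6.200 − 1) × 327 = 1700.40.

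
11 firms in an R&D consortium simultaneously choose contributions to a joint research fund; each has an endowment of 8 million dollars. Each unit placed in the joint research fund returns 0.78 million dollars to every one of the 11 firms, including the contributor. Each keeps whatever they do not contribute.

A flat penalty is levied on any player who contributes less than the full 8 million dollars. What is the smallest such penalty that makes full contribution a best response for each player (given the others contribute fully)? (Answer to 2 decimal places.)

1.76 million dollars

Given the others contribute fully, the best deviation is to contribute 0 (any partial contribution still incurs the fine and gives up units whose private return 0.78 is below 1).
Deviating from 8 to 0 saves 8 million dollars but forfeits the deviator's share of the drop in the joint research fund: 0.78 × 8 = 6.24.
So the deviation gain is 8 − 6.24 = 1.76, and the fine must be at least 1.76 million dollars to wipe it out.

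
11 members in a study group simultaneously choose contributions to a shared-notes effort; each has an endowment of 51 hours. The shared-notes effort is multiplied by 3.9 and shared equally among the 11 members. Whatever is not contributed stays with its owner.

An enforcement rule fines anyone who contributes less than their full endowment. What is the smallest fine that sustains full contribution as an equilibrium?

Given the others contribute fully, the best deviation is to contribute 0 (any partial contribution still incurs the fine and gives up units whose private return 0.3545 is below 1).
Deviating from 51 to 0 saves 51 hours but forfeits the deviator's share of the drop in the shared-notes effort: 3.9/11 × 51 = 18.08.
So the deviation gain is 51 − 18.08 = 32.92, and the fine must be at least 32.92 hours to wipe it out.

32.92 hours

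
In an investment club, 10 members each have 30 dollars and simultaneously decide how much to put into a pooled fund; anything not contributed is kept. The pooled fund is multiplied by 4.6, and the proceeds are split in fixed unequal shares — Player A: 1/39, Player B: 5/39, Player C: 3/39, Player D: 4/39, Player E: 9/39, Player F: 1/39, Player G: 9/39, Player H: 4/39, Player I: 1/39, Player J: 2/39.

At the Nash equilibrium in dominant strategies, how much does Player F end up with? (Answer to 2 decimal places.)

Each unit j contributes comes back to j as 4.6 × (j's share), so j prefers to contribute only if that share exceeds 1/4.6 = 0.2174; otherwise keeping the unit dominates.
The shares above 0.2174 belong to Player E and Player G, contributing 30 each; the remaining 8 contribute 0. Total contributed: 60.
Player F keeps 30 and receives 4.6 × 60 × 1/39 = 7.08 from the pooled fund, for a payoff of 37.08.

37.08 dollars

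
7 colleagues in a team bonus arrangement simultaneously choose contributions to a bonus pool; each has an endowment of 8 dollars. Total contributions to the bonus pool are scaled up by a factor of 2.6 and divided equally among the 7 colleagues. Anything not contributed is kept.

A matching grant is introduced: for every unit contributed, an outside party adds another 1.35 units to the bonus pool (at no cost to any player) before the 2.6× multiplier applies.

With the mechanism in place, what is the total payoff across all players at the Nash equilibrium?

56.00 dollars

Even with the mechanism, each unit contributed returns only 2.6 × 2.35 / 7 = 0.8729 per unit of net cost, so contributing nothing is still dominant.
Everyone keeps their endowment and the group total is 7 × 8 = 56.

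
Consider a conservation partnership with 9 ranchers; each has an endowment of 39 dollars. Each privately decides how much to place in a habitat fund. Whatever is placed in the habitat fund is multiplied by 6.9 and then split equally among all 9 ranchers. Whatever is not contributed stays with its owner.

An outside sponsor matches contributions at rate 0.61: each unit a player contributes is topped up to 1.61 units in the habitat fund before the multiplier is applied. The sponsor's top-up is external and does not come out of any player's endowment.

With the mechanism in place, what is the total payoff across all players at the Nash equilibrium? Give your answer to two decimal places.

3899.26 dollars

With the mechanism, a contributed unit returns 6.9 × 1.61 / 9 = 1.2343 per unit of net cost to the contributor — now above 1 — so contributing fully is weakly dominant for every player.
At the Nash equilibrium everyone contributes 39. Group total payoff = 6.9 × 1.61 × 351 = 3899.26.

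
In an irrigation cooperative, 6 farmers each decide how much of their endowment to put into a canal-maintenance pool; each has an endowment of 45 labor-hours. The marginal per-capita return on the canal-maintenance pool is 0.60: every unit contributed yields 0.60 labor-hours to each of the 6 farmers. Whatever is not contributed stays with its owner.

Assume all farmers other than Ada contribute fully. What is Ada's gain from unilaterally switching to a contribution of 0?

18.00 labor-hours

Switching from a contribution of 45 to 0 lets Ada keep an extra 45 labor-hours, but lowers the canal-maintenance pool by 45, which costs Ada their own share of that drop: 0.60 × 45 = 27.00.
Net gain = 45 − 27.00 = 18.00. The private return per contributed unit (0.60) is below 1, so free-riding is indeed the best response regardless of what the others do.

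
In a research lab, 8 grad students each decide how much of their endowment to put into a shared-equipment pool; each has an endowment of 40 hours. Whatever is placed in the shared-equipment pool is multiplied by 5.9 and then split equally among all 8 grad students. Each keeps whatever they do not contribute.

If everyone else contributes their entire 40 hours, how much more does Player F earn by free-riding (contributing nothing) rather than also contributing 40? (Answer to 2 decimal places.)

Switching from a contribution of 40 to 0 lets Player F keep an extra 40 hours, but lowers the shared-equipment pool by 40, which costs Player F their own share of that drop: 5.9/8 × 40 = 29.50.
Net gain = 40 − 29.50 = 10.50. The private return per contributed unit (0.7375) is below 1, so free-riding is indeed the best response regardless of what the others do.

10.50 hours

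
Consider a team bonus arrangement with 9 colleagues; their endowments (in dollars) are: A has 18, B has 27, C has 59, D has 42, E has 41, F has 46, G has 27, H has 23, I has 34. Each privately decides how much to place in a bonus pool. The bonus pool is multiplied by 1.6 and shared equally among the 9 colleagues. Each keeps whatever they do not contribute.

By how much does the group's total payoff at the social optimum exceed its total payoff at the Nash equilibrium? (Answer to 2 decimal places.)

The private return per contributed unit is 1.6/9 = 0.1778 < 1 for every player regardless of endowment, so the Nash equilibrium is zero contribution and the group total is Σ E_j = 18 + 27 + 59 + 42 + 41 + 46 + 27 + 23 + 34 = 317.
Each contributed unit returns 1.600 to the group, so the social optimum is full contribution by everyone: group total = 1.600 × 317 = 507.20.
Efficiency loss = (1.600 − 1) × 317 = 190.20.

190.20 dollars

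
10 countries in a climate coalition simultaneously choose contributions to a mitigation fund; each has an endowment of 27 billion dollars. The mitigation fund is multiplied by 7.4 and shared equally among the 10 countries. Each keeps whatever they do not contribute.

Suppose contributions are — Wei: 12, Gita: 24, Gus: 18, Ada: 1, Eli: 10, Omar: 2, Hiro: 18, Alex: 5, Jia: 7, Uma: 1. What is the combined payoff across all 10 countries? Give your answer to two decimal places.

897.20 billion dollars

Total contributed: 12 + 24 + 18 + 1 + 10 + 2 + 18 + 5 + 7 + 1 = 98; total kept: 10 × 27 − 98 = 172.
The mitigation fund pays out 7.4 × 98 = 725.20 in aggregate.
Group total = 172 + 725.20 = 897.20.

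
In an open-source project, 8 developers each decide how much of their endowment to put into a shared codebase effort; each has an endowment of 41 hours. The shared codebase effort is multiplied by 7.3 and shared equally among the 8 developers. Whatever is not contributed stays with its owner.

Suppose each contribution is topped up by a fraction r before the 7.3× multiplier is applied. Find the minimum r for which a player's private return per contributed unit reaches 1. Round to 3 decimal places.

With matching at rate r, one contributed unit becomes (1 + r) in the shared codebase effort and returns 7.3 × (1 + r) / 8 to the contributor.
Setting this equal to 1: 1 + r = 8/7.3 = 1.0959.
So the minimum matching rate is r = 1.0959 − 1 = 0.096.

0.096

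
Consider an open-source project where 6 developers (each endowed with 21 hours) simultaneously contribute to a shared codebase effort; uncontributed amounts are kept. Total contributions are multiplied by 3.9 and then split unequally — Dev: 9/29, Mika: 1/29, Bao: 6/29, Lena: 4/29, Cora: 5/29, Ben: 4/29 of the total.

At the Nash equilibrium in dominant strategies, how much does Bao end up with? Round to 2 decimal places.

A player with share s gets back 3.9·s per unit contributed, so full contribution is dominant for anyone with s > 1/3.9 = 0.2564 and zero contribution is dominant for anyone below.
Dev alone (share 9/29) is above the threshold, contributing 21; the remaining 5 contribute 0. Total contributed: 21.
Bao keeps 21 and receives 3.9 × 21 × 6/29 = 16.94 from the shared codebase effort, for a payoff of 37.94.

37.94 hours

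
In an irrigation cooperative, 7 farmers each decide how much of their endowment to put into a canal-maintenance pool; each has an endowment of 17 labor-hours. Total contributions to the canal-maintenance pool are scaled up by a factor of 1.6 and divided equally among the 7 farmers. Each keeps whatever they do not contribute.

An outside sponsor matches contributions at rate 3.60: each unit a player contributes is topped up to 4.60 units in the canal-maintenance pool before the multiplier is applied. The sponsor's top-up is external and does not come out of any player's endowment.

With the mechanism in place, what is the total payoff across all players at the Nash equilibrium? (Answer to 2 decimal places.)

Under the mechanism each unit contributed yields 1.6 × 4.60 / 7 = 1.0514 back to its contributor per unit of net cost, which exceeds 1, making full contribution the dominant choice for everyone.
So the Nash equilibrium is full contribution by all 7; the group earns 1.6 × 4.60 × 119 = 875.84.

875.84 labor-hours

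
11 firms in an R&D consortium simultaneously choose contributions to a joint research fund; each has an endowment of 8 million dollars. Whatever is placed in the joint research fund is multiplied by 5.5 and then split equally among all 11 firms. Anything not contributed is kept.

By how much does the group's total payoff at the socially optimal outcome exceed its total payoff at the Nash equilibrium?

Each contributed unit returns 5.5/11 = 0.5000 to its contributor — below 1 — so contributing 0 is dominant for every player. At the Nash equilibrium everyone keeps their 8, and the group total is 11 × 8 = 88.
Each contributed unit returns 5.500 to the group as a whole (0.5000 to each of 11 players), which exceeds 1, so the social optimum is full contribution: group total = 5.500 × 88 = 484.00.
Efficiency loss = 484.00 − 88 = 396.00.

396.00 million dollars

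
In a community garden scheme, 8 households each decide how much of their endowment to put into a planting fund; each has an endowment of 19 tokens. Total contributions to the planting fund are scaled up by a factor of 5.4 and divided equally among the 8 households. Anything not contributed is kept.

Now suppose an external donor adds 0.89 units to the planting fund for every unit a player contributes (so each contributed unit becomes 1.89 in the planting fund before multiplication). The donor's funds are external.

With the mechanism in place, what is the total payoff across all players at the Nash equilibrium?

1551.31 tokens

With the mechanism, a contributed unit returns 5.4 × 1.89 / 8 = 1.2758 per unit of net cost to the contributor — now above 1 — so contributing fully is weakly dominant for every player.
So the Nash equilibrium is full contribution by all 8; the group earns 5.4 × 1.89 × 152 = 1551.31.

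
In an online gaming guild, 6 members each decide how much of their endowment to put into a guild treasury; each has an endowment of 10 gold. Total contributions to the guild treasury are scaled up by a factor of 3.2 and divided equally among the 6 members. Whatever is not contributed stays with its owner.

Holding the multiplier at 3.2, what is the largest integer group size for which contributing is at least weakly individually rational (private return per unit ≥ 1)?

3

Private return per unit is 3.2/(group size), which is ≥ 1 whenever the group size is ≤ 3.2.
The largest such integer is 3.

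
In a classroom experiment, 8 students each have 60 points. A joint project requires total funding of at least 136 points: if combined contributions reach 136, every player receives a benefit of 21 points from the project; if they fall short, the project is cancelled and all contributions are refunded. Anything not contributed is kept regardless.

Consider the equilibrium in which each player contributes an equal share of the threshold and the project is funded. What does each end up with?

64 points

Equal share of the threshold: 136/8 = 17.
At this profile no one gains by cutting their contribution: any cut drops the total below 136, the project is cancelled, contributions are refunded, and the deviator ends with 60, which is less than 60 − 17 + 21 = 64. Contributing more than 17 just wastes the excess. So contributing exactly 17 is a best response.
Each player's payoff: 60 − 17 + 21 = 64.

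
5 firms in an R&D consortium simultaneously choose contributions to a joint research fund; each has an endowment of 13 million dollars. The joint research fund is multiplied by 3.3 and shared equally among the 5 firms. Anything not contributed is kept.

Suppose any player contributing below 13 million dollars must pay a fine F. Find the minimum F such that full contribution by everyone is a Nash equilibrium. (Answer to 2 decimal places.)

4.42 million dollars

Given the others contribute fully, the best deviation is to contribute 0 (any partial contribution still incurs the fine and gives up units whose private return 0.6600 is below 1).
Deviating from 13 to 0 saves 13 million dollars but forfeits the deviator's share of the drop in the joint research fund: 3.3/5 × 13 = 8.58.
So the deviation gain is 13 − 8.58 = 4.42, and the fine must be at least 4.42 million dollars to wipe it out.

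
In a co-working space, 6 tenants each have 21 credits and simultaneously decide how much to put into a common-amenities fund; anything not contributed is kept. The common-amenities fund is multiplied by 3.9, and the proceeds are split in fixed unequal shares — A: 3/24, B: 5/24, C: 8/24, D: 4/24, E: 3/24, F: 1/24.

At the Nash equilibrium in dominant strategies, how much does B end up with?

A player with share s gets back 3.9·s per unit contributed, so full contribution is dominant for anyone with s > 1/3.9 = 0.2564 and zero contribution is dominant for anyone below.
The only share above 0.2564 is C's 8/24, contributing 21; the remaining 5 contribute 0. Total contributed: 21.
B keeps 21 and receives 3.9 × 21 × 5/24 = 17.06 from the common-amenities fund, for a payoff of 38.06.

38.06 credits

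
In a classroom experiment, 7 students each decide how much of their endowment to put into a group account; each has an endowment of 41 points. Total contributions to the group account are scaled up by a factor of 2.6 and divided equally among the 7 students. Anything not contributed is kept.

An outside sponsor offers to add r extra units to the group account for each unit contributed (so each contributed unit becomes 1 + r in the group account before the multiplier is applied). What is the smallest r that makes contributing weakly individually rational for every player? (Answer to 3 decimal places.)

1.692

With matching at rate r, one contributed unit becomes (1 + r) in the group account and returns 2.6 × (1 + r) / 7 to the contributor.
Setting this equal to 1: 1 + r = 7/2.6 = 2.6923.
So the minimum matching rate is r = 2.6923 − 1 = 1.692.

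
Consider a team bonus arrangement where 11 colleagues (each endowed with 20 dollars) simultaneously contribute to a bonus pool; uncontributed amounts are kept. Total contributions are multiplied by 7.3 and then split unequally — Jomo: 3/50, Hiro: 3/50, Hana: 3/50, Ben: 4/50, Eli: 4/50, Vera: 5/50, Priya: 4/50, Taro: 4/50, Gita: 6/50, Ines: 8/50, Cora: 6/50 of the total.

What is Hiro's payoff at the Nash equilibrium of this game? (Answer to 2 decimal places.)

Each unit j contributes comes back to j as 7.3 × (j's share), so j prefers to contribute only if that share exceeds 1/7.3 = 0.1370; otherwise keeping the unit dominates.
Only Ines (8/50) clears that bar, contributing 20; the remaining 10 contribute 0. Total contributed: 20.
Hiro keeps 20 and receives 7.3 × 20 × 3/50 = 8.76 from the bonus pool, for a payoff of 28.76.

28.76 dollars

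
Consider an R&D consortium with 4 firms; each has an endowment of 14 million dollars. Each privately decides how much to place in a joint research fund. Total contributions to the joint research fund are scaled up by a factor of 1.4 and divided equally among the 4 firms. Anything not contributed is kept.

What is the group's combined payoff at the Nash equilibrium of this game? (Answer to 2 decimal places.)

Each contributed unit returns 1.4/4 = 0.3500 to its contributor — below 1 — so contributing 0 is dominant for every player. At the Nash equilibrium everyone keeps their 14, and the group total is 4 × 14 = 56.

56.00 million dollars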